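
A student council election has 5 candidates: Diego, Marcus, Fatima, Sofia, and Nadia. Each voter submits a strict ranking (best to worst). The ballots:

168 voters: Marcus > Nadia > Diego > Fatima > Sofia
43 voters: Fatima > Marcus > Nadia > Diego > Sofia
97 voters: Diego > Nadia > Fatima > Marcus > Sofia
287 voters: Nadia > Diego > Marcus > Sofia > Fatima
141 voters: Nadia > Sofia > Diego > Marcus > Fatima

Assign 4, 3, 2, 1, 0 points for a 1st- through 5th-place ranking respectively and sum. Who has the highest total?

Diego: 168·2 + 43·1 + 97·4 + 287·3 + 141·2 = 1910
Marcus: 168·4 + 43·3 + 97·1 + 287·2 + 141·1 = 1613
Fatima: 168·1 + 43·4 + 97·2 + 287·0 + 141·0 = 534
Sofia: 168·0 + 43·0 + 97·0 + 287·1 + 141·3 = 710
Nadia: 168·3 + 43·2 + 97·3 + 287·4 + 141·4 = 2593
Nadia has the highest Borda score (2593).

Nadia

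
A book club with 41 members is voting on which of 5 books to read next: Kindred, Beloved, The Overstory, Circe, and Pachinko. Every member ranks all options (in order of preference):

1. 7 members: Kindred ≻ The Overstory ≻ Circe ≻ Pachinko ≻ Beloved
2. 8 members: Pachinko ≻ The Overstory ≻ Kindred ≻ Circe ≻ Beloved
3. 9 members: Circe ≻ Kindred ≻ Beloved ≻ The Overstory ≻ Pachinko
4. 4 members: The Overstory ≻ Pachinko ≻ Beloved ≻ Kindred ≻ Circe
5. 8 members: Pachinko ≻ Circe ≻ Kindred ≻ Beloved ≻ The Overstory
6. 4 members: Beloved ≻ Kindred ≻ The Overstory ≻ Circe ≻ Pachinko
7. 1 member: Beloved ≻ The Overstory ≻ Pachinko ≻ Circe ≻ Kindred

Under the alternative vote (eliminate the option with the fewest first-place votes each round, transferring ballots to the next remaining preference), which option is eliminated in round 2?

Round 1: Kindred 7, Beloved 5, The Overstory 4, Circe 9, Pachinko 16. Eliminate The Overstory.
Round 2: Kindred 7, Beloved 5, Circe 9, Pachinko 20. Eliminate Beloved.

Beloved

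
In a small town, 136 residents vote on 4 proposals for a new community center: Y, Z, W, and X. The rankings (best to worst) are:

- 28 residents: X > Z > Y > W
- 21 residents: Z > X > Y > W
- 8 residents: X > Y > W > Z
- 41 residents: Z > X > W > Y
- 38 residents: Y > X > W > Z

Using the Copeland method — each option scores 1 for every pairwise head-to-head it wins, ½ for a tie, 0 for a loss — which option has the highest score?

Y: beats W; loses to Z and X → score 1.
Z: beats Y and W; loses to X → score 2.
W: loses to Y, Z, and X → score 0.
X: beats Y, Z, and W → score 3.
X has the best pairwise record.

X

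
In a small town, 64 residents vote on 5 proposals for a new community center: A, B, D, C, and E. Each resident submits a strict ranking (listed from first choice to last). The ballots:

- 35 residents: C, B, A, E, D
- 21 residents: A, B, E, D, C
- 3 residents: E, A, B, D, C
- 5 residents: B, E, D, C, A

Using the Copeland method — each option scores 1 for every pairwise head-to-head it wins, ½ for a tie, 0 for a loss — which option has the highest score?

A: beats D and E; loses to B and C → score 2.
B: beats A, D, and E; loses to C → score 3.
D: loses to A, B, C, and E → score 0.
C: beats A, B, D, and E → score 4.
E: beats D; loses to A, B, and C → score 1.
C has the best pairwise record.

C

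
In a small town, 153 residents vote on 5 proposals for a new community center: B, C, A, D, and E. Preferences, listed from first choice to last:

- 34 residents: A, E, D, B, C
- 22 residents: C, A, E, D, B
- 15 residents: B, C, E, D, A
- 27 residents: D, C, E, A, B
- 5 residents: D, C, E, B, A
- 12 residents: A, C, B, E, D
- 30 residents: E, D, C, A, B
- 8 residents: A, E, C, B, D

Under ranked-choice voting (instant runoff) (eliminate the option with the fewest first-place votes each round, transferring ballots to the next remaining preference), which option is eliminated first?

Round 1: B 15, C 22, A 54, D 32, E 30. Eliminate B.

B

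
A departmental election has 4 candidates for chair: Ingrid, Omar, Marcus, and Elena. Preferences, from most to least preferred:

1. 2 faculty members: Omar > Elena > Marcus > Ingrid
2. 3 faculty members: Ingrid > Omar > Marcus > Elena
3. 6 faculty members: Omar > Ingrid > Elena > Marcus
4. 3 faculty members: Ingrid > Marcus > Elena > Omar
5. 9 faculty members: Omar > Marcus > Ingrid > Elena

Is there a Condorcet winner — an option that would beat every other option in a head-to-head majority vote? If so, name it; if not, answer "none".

Omar vs Ingrid: 17–6 for Omar.
Omar vs Marcus: 20–3 for Omar.
Omar vs Elena: 20–3 for Omar.
Omar beats every other option head-to-head.

Omar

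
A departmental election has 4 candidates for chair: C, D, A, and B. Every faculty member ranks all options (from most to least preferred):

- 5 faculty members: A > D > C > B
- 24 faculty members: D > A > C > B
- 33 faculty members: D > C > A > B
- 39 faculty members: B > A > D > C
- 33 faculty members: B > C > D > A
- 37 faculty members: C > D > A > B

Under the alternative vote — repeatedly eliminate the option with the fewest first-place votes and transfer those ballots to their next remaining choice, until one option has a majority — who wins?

Round 1: C 37, D 57, A 5, B 72. Eliminate A.
Round 2: C 37, D 62, B 72. Eliminate C.
Round 3: D 99, B 72. D has a majority.

D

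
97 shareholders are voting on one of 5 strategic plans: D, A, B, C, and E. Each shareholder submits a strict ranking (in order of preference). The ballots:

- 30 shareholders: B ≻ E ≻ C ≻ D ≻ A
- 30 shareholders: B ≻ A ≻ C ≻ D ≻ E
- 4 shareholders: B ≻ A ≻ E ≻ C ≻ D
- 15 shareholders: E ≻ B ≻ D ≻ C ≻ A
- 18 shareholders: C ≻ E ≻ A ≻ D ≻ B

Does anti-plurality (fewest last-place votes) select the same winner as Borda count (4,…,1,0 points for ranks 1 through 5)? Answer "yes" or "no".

no

Anti-plurality — last-place votes: D 4, A 45, B 18, C 0, E 30. Winner: C.
Borda — scores: D 108, A 138, B 301, C 211, E 212. Winner: B.
The two methods disagree.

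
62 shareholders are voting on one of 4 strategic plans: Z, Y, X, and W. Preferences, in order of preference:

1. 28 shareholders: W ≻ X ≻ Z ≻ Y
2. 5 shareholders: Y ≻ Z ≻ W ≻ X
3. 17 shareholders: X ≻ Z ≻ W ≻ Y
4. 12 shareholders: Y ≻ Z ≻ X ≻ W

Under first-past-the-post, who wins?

W

First-place votes: Z 0, Y 17, X 17, W 28.
W has the most first-place votes.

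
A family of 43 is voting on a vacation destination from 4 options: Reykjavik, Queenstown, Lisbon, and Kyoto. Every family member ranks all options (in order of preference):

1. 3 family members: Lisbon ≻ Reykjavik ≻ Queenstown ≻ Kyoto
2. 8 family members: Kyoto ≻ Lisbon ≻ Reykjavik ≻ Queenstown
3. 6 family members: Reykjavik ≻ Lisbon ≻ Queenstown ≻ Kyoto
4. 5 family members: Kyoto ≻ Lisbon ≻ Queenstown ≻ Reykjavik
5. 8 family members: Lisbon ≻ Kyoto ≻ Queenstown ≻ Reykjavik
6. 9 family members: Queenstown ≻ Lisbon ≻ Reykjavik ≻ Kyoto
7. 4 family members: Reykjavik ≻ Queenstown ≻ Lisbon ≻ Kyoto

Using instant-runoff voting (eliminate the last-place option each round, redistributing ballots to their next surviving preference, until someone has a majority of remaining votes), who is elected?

Round 1: Reykjavik 10, Queenstown 9, Lisbon 11, Kyoto 13. Eliminate Queenstown.
Round 2: Reykjavik 10, Lisbon 20, Kyoto 13. Eliminate Reykjavik.
Round 3: Lisbon 30, Kyoto 13. Lisbon has a majority.

Lisbon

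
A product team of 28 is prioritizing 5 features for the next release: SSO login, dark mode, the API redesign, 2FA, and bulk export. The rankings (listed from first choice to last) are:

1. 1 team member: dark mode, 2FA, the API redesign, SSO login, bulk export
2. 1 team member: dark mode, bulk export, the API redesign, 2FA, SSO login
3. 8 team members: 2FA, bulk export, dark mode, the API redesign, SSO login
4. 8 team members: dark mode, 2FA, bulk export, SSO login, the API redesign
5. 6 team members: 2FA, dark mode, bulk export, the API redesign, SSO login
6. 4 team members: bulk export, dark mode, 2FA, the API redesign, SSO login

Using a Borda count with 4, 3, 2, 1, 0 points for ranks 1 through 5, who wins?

2FA

SSO login: 1·1 + 1·0 + 8·0 + 8·1 + 6·0 + 4·0 = 9
dark mode: 1·4 + 1·4 + 8·2 + 8·4 + 6·3 + 4·3 = 86
the API redesign: 1·2 + 1·2 + 8·1 + 8·0 + 6·1 + 4·1 = 22
2FA: 1·3 + 1·1 + 8·4 + 8·3 + 6·4 + 4·2 = 92
bulk export: 1·0 + 1·3 + 8·3 + 8·2 + 6·2 + 4·4 = 71
2FA has the highest Borda score (92).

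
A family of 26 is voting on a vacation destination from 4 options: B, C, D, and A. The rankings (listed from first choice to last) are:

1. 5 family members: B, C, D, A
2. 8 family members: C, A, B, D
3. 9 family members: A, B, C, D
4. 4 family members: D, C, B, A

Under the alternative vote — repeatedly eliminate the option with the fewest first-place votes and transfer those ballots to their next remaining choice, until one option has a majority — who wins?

Round 1: B 5, C 8, D 4, A 9. Eliminate D.
Round 2: B 5, C 12, A 9. Eliminate B.
Round 3: C 17, A 9. C has a majority.

C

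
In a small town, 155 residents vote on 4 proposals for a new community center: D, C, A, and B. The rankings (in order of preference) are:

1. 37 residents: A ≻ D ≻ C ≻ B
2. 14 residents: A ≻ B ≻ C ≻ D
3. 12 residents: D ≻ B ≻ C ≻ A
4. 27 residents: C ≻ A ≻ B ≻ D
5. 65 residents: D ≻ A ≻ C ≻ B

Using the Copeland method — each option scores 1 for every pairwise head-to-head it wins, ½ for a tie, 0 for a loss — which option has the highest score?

D: beats C and B; loses to A → score 2.
C: beats B; loses to D and A → score 1.
A: beats D, C, and B → score 3.
B: loses to D, C, and A → score 0.
A has the best pairwise record.

A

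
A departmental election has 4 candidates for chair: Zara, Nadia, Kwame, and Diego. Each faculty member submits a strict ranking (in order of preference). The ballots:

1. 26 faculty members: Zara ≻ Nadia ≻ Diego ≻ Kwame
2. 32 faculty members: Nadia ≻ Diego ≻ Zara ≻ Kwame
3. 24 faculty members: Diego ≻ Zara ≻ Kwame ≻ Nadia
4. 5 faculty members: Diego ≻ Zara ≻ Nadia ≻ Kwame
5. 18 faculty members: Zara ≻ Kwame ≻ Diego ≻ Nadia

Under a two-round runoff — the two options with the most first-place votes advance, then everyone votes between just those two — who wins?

Zara

Round 1 first-place votes: Zara 44, Nadia 32, Kwame 0, Diego 29.
Zara and Nadia advance.
Runoff: Zara is preferred to Nadia by 73 voters; Nadia by 32.
Zara wins the runoff.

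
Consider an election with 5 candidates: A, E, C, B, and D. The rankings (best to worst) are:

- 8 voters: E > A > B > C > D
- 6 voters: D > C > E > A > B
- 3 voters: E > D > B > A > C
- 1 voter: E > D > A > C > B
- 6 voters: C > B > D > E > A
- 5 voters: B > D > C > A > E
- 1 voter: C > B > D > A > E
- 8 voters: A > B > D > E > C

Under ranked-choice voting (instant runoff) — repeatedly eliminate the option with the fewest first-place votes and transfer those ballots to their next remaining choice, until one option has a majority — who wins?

D

Round 1: A 8, E 12, C 7, B 5, D 6. Eliminate B.
Round 2: A 8, E 12, C 7, D 11. Eliminate C.
Round 3: A 8, E 12, D 18. Eliminate A.
Round 4: E 12, D 26. D has a majority.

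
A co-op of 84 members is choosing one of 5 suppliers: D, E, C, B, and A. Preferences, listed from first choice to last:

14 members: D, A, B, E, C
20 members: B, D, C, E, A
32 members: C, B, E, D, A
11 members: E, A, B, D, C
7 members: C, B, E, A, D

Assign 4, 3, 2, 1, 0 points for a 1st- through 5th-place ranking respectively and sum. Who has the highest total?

D: 14·4 + 20·3 + 32·1 + 11·1 + 7·0 = 159
E: 14·1 + 20·1 + 32·2 + 11·4 + 7·2 = 156
C: 14·0 + 20·2 + 32·4 + 11·0 + 7·4 = 196
B: 14·2 + 20·4 + 32·3 + 11·2 + 7·3 = 247
A: 14·3 + 20·0 + 32·0 + 11·3 + 7·1 = 82
B has the highest Borda score (247).

B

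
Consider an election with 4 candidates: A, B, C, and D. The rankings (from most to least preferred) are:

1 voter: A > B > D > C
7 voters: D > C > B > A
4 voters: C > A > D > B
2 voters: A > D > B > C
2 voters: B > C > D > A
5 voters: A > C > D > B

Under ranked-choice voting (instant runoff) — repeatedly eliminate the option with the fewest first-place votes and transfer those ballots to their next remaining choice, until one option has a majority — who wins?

A

Round 1: A 8, B 2, C 4, D 7. Eliminate B.
Round 2: A 8, C 6, D 7. Eliminate C.
Round 3: A 12, D 9. A has a majority.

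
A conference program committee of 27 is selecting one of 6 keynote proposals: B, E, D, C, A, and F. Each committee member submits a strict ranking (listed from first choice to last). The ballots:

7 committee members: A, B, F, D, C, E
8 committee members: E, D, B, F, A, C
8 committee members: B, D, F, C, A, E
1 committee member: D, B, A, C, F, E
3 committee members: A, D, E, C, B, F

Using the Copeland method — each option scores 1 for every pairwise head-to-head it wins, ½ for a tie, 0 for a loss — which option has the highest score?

B

B: beats E, D, C, A, and F → score 5.
E: loses to B, D, C, A, and F → score 0.
D: beats E, C, A, and F; loses to B → score 4.
C: beats E; loses to B, D, A, and F → score 1.
A: beats E and C; loses to B, D, and F → score 2.
F: beats E, C, and A; loses to B and D → score 3.
B has the best pairwise record.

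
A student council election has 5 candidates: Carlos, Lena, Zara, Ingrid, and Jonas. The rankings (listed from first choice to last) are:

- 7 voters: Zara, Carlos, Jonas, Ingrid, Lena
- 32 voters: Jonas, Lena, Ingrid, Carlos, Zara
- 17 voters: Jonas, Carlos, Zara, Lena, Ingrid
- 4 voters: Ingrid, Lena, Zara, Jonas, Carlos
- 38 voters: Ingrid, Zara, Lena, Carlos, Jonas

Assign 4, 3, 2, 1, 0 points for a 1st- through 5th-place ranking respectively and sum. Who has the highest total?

Ingrid

Carlos: 7·3 + 32·1 + 17·3 + 4·0 + 38·1 = 142
Lena: 7·0 + 32·3 + 17·1 + 4·3 + 38·2 = 201
Zara: 7·4 + 32·0 + 17·2 + 4·2 + 38·3 = 184
Ingrid: 7·1 + 32·2 + 17·0 + 4·4 + 38·4 = 239
Jonas: 7·2 + 32·4 + 17·4 + 4·1 + 38·0 = 214
Ingrid has the highest Borda score (239).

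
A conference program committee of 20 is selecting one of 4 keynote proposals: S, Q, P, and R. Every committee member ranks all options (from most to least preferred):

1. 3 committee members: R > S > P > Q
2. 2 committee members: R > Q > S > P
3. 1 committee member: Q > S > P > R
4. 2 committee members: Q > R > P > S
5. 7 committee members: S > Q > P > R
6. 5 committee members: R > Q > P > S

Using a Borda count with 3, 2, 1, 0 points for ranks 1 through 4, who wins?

S: 3·2 + 2·1 + 1·2 + 2·0 + 7·3 + 5·0 = 31
Q: 3·0 + 2·2 + 1·3 + 2·3 + 7·2 + 5·2 = 37
P: 3·1 + 2·0 + 1·1 + 2·1 + 7·1 + 5·1 = 18
R: 3·3 + 2·3 + 1·0 + 2·2 + 7·0 + 5·3 = 34
Q has the highest Borda score (37).

Q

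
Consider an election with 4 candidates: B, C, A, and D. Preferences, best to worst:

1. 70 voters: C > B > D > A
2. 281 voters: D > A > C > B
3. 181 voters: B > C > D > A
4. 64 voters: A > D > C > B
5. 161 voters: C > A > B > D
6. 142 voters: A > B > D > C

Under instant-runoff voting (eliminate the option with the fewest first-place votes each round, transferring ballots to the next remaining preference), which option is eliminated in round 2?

A

Round 1: B 181, C 231, A 206, D 281. Eliminate B.
Round 2: C 412, A 206, D 281. Eliminate A.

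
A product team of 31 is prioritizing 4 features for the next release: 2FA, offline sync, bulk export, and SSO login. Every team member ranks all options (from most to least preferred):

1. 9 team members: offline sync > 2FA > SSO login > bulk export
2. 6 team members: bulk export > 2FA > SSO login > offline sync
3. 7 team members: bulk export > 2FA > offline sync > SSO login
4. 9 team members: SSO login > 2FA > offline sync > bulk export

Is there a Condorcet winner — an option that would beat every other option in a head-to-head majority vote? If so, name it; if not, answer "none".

2FA vs offline sync: 22–9 for 2FA.
2FA vs bulk export: 18–13 for 2FA.
2FA vs SSO login: 22–9 for 2FA.
2FA beats every other option head-to-head.

2FA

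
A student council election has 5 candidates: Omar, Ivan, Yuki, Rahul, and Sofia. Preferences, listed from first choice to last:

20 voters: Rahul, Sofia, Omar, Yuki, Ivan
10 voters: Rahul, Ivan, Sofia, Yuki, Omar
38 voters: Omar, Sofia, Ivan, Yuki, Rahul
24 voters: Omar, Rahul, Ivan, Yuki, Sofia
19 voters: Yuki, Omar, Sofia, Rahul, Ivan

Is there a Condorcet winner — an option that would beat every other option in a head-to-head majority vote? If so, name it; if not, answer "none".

Omar

Omar vs Ivan: 101–10 for Omar.
Omar vs Yuki: 82–29 for Omar.
Omar vs Rahul: 81–30 for Omar.
Omar vs Sofia: 81–30 for Omar.
Omar beats every other option head-to-head.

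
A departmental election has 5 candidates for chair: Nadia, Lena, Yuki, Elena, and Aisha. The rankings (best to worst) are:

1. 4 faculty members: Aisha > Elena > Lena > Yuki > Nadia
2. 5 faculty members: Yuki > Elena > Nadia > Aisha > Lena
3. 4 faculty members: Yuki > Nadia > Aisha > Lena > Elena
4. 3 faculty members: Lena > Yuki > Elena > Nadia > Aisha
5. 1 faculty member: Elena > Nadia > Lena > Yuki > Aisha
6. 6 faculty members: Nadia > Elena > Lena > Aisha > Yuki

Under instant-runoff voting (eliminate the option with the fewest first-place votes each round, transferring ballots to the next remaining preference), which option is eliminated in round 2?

Round 1: Nadia 6, Lena 3, Yuki 9, Elena 1, Aisha 4. Eliminate Elena.
Round 2: Nadia 7, Lena 3, Yuki 9, Aisha 4. Eliminate Lena.

Lena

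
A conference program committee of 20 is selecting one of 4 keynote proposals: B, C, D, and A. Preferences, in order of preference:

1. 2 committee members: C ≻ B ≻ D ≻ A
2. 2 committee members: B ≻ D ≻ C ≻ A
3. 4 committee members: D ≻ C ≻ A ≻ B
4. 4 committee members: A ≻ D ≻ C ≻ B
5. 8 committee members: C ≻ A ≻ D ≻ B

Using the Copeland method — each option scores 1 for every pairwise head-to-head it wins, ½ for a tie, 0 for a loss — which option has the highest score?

B: loses to C, D, and A → score 0.
C: beats B and A; ties D → score 2.5.
D: beats B; ties C; loses to A → score 1.5.
A: beats B and D; loses to C → score 2.
C has the best pairwise record.

C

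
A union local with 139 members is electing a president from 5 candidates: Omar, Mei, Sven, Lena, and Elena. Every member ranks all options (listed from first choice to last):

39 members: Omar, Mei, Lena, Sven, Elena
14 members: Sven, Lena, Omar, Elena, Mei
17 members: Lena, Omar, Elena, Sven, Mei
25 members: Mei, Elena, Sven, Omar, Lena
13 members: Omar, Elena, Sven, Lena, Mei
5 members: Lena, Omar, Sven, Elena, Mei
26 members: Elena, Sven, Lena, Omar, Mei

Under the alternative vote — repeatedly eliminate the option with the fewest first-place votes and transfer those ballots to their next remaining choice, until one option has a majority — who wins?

Round 1: Omar 52, Mei 25, Sven 14, Lena 22, Elena 26. Eliminate Sven.
Round 2: Omar 52, Mei 25, Lena 36, Elena 26. Eliminate Mei.
Round 3: Omar 52, Lena 36, Elena 51. Eliminate Lena.
Round 4: Omar 88, Elena 51. Omar has a majority.

Omar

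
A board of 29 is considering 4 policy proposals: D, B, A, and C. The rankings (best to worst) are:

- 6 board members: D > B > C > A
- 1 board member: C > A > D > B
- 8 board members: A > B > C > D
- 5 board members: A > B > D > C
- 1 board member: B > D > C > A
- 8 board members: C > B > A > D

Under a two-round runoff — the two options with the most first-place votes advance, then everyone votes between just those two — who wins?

Round 1 first-place votes: D 6, B 1, A 13, C 9.
A and C advance.
Runoff: A is preferred to C by 13 voters; C by 16.
C wins the runoff.

C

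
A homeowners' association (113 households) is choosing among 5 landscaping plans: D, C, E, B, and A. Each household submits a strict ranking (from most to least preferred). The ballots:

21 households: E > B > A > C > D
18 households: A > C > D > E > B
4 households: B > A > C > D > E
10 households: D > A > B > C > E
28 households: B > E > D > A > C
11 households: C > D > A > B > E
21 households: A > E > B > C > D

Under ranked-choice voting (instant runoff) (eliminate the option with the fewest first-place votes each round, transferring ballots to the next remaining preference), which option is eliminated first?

D

Round 1: D 10, C 11, E 21, B 32, A 39. Eliminate D.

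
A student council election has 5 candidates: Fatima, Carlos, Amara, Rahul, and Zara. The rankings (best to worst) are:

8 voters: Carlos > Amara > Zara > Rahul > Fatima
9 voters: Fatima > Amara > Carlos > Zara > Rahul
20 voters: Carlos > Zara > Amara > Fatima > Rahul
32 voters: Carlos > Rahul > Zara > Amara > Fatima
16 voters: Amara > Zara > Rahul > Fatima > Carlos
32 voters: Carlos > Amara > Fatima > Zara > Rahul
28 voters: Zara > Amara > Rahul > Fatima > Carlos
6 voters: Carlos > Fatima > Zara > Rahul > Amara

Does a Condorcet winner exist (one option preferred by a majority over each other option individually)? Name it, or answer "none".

Carlos

Carlos vs Fatima: 98–53 for Carlos.
Carlos vs Amara: 98–53 for Carlos.
Carlos vs Rahul: 107–44 for Carlos.
Carlos vs Zara: 107–44 for Carlos.
Carlos beats every other option head-to-head.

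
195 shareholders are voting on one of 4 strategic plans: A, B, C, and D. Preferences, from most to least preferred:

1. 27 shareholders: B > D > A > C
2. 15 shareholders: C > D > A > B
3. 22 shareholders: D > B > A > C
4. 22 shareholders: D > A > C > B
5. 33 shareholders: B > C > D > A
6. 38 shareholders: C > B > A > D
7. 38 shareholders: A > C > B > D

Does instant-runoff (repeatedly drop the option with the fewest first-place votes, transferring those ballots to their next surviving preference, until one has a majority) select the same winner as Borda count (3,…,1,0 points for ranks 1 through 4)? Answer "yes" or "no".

Instant-runoff — R1 A 38, B 60, C 53, D 44 (A out); R2 B 60, C 91, D 44 (D out); R3 B 82, C 113 (C winner). Winner: C.
Borda — scores: A 260, B 338, C 323, D 249. Winner: B.
The two methods disagree.

no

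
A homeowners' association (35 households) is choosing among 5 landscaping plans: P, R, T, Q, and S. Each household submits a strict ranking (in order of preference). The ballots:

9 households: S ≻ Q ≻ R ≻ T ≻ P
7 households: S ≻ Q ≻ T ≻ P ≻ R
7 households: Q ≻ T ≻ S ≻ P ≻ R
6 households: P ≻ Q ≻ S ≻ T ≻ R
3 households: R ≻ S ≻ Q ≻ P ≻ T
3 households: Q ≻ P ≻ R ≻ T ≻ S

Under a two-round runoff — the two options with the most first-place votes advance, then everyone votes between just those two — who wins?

S

Round 1 first-place votes: P 6, R 3, T 0, Q 10, S 16.
S and Q advance.
Runoff: S is preferred to Q by 19 voters; Q by 16.
S wins the runoff.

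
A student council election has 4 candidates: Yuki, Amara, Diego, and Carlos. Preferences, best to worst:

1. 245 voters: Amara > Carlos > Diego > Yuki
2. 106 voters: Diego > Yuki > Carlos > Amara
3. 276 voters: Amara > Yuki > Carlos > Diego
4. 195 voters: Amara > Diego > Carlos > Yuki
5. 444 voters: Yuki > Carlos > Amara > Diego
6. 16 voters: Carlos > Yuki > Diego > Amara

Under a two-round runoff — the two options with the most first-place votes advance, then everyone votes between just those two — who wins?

Round 1 first-place votes: Yuki 444, Amara 716, Diego 106, Carlos 16.
Amara and Yuki advance.
Runoff: Amara is preferred to Yuki by 716 voters; Yuki by 566.
Amara wins the runoff.

Amara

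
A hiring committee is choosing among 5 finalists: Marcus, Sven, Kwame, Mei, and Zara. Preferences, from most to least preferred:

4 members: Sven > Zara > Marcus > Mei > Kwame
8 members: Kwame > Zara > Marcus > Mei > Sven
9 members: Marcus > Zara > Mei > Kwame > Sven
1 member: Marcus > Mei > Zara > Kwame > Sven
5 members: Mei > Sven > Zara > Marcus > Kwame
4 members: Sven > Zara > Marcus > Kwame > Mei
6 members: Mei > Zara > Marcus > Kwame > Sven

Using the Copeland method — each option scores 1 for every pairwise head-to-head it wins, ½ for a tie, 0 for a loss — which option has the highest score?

Zara

Marcus: beats Sven, Kwame, and Mei; loses to Zara → score 3.
Sven: loses to Marcus, Kwame, Mei, and Zara → score 0.
Kwame: beats Sven; loses to Marcus, Mei, and Zara → score 1.
Mei: beats Sven and Kwame; loses to Marcus and Zara → score 2.
Zara: beats Marcus, Sven, Kwame, and Mei → score 4.
Zara has the best pairwise record.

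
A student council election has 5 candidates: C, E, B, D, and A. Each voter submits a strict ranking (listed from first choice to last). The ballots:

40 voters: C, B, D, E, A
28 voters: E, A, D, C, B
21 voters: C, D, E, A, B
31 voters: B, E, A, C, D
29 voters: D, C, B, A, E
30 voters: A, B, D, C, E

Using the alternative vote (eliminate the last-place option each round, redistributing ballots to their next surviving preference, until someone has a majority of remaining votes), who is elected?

C

Round 1: C 61, E 28, B 31, D 29, A 30. Eliminate E.
Round 2: C 61, B 31, D 29, A 58. Eliminate D.
Round 3: C 90, B 31, A 58. C has a majority.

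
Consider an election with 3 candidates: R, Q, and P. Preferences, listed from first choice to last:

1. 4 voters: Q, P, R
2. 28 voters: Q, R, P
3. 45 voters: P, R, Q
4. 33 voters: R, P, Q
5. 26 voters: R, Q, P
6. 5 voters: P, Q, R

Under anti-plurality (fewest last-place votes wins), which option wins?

R

Last-place votes: R 9, Q 78, P 54.
R is ranked last by the fewest voters, so R wins.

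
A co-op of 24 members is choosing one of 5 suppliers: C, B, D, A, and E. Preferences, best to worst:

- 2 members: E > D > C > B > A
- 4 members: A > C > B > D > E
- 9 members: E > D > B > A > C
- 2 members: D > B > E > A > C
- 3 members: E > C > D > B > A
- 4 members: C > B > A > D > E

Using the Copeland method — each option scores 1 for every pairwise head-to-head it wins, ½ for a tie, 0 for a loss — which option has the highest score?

C: beats B; loses to D, A, and E → score 1.
B: beats A; loses to C, D, and E → score 1.
D: beats C, B, and A; loses to E → score 3.
A: beats C; loses to B, D, and E → score 1.
E: beats C, B, D, and A → score 4.
E has the best pairwise record.

E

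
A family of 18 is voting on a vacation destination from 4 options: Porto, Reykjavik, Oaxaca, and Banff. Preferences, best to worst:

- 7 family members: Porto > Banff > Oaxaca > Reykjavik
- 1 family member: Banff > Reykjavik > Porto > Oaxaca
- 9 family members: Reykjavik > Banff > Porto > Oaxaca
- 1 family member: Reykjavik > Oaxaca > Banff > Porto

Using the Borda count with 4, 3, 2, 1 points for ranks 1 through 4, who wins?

Banff

Porto: 7·4 + 1·2 + 9·2 + 1·1 = 49
Reykjavik: 7·1 + 1·3 + 9·4 + 1·4 = 50
Oaxaca: 7·2 + 1·1 + 9·1 + 1·3 = 27
Banff: 7·3 + 1·4 + 9·3 + 1·2 = 54
Banff has the highest Borda score (54).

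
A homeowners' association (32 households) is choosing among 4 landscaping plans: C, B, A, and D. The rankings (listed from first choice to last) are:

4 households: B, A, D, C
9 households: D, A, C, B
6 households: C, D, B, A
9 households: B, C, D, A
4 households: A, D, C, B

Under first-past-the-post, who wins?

B

First-place votes: C 6, B 13, A 4, D 9.
B has the most first-place votes.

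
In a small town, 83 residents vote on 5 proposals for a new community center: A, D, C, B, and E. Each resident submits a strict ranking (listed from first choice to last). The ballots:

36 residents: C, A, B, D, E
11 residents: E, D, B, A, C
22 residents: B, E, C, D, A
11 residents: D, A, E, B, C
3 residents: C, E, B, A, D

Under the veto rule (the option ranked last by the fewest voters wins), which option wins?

B

Last-place votes: A 22, D 3, C 22, B 0, E 36.
B is ranked last by the fewest voters, so B wins.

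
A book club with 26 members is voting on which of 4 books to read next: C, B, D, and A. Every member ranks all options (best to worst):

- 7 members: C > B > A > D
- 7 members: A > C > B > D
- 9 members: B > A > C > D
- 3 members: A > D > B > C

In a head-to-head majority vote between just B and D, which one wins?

B

Voters preferring B to D: 23; preferring D to B: 3.
B wins the head-to-head.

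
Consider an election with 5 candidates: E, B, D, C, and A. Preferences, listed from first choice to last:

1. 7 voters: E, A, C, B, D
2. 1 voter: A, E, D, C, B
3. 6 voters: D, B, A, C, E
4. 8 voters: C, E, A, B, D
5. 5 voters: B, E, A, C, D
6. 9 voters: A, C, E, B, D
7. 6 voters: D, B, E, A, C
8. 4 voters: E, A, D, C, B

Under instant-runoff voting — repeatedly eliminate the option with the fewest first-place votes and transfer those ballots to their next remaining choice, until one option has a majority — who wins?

Round 1: E 11, B 5, D 12, C 8, A 10. Eliminate B.
Round 2: E 16, D 12, C 8, A 10. Eliminate C.
Round 3: E 24, D 12, A 10. E has a majority.

E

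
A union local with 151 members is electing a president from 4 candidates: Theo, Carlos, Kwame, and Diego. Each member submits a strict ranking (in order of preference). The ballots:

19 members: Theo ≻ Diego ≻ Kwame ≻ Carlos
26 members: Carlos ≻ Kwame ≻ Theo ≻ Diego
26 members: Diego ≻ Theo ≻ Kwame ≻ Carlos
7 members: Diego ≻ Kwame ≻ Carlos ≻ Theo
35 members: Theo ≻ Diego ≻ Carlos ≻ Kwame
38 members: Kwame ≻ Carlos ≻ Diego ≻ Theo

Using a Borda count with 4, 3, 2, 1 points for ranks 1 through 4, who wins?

Diego

Theo: 19·4 + 26·2 + 26·3 + 7·1 + 35·4 + 38·1 = 391
Carlos: 19·1 + 26·4 + 26·1 + 7·2 + 35·2 + 38·3 = 347
Kwame: 19·2 + 26·3 + 26·2 + 7·3 + 35·1 + 38·4 = 376
Diego: 19·3 + 26·1 + 26·4 + 7·4 + 35·3 + 38·2 = 396
Diego has the highest Borda score (396).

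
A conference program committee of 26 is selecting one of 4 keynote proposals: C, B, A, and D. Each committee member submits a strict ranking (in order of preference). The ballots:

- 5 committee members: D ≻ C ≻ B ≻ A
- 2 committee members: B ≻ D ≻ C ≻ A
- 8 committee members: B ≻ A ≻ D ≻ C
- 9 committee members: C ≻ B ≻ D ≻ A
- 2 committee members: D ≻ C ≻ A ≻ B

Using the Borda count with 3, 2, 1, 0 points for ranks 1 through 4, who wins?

C: 5·2 + 2·1 + 8·0 + 9·3 + 2·2 = 43
B: 5·1 + 2·3 + 8·3 + 9·2 + 2·0 = 53
A: 5·0 + 2·0 + 8·2 + 9·0 + 2·1 = 18
D: 5·3 + 2·2 + 8·1 + 9·1 + 2·3 = 42
B has the highest Borda score (53).

B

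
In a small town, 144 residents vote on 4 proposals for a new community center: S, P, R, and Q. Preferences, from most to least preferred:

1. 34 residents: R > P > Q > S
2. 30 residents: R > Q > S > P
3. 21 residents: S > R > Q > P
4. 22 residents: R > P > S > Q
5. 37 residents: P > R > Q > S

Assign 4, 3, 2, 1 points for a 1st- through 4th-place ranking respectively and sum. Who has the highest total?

R

S: 34·1 + 30·2 + 21·4 + 22·2 + 37·1 = 259
P: 34·3 + 30·1 + 21·1 + 22·3 + 37·4 = 367
R: 34·4 + 30·4 + 21·3 + 22·4 + 37·3 = 518
Q: 34·2 + 30·3 + 21·2 + 22·1 + 37·2 = 296
R has the highest Borda score (518).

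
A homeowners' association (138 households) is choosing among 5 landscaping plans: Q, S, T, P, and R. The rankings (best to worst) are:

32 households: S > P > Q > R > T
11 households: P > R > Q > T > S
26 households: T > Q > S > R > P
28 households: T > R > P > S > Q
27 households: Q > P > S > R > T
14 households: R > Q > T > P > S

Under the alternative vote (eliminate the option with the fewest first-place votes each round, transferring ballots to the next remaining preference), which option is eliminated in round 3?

Round 1: Q 27, S 32, T 54, P 11, R 14. Eliminate P.
Round 2: Q 27, S 32, T 54, R 25. Eliminate R.
Round 3: Q 52, S 32, T 54. Eliminate S.

S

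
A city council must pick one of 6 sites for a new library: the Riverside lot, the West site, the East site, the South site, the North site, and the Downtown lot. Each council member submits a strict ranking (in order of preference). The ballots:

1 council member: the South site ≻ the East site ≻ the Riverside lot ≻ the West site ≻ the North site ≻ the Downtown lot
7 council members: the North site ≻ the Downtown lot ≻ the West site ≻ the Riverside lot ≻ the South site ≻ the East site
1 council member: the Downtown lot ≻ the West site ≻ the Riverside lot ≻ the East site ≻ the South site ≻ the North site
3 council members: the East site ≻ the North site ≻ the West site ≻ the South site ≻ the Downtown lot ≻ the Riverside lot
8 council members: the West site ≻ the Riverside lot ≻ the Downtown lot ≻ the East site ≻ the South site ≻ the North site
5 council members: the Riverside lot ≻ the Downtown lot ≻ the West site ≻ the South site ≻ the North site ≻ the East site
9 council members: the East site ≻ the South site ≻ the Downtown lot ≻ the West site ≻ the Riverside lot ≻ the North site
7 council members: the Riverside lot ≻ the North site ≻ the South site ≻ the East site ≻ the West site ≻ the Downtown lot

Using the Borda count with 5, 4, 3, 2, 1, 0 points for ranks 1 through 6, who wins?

the Riverside lot

the Riverside lot: 1·3 + 7·2 + 1·3 + 3·0 + 8·4 + 5·5 + 9·1 + 7·5 = 121
the West site: 1·2 + 7·3 + 1·4 + 3·3 + 8·5 + 5·3 + 9·2 + 7·1 = 116
the East site: 1·4 + 7·0 + 1·2 + 3·5 + 8·2 + 5·0 + 9·5 + 7·2 = 96
the South site: 1·5 + 7·1 + 1·1 + 3·2 + 8·1 + 5·2 + 9·4 + 7·3 = 94
the North site: 1·1 + 7·5 + 1·0 + 3·4 + 8·0 + 5·1 + 9·0 + 7·4 = 81
the Downtown lot: 1·0 + 7·4 + 1·5 + 3·1 + 8·3 + 5·4 + 9·3 + 7·0 = 107
the Riverside lot has the highest Borda score (121).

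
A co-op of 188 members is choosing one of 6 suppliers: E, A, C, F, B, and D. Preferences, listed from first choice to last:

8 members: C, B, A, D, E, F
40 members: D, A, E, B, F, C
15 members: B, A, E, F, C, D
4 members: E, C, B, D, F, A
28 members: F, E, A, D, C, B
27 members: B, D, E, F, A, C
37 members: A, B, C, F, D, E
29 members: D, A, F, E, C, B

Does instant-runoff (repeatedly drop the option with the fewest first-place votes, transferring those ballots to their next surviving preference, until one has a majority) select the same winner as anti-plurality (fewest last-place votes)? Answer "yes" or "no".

Instant-runoff — R1 E 4, A 37, C 8, F 28, B 42, D 69 (E out); R2 A 37, C 12, F 28, B 42, D 69 (C out); R3 A 37, F 28, B 54, D 69 (F out); R4 A 65, B 54, D 69 (B out); R5 A 88, D 100 (D winner). Winner: D.
Anti-plurality — last-place votes: E 37, A 4, C 67, F 8, B 57, D 15. Winner: A.
The two methods disagree.

no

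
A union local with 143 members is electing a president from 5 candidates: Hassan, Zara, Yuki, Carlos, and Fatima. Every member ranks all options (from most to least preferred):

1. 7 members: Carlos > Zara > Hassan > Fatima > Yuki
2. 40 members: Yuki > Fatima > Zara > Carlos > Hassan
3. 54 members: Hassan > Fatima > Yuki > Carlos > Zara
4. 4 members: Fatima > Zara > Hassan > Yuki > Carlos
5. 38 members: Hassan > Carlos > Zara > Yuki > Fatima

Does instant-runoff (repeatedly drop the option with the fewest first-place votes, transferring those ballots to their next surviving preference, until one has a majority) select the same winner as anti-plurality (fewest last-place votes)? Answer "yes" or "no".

no

Instant-runoff — R1 Hassan 92, Zara 0, Yuki 40, Carlos 7, Fatima 4 (Hassan winner). Winner: Hassan.
Anti-plurality — last-place votes: Hassan 40, Zara 54, Yuki 7, Carlos 4, Fatima 38. Winner: Carlos.
The two methods disagree.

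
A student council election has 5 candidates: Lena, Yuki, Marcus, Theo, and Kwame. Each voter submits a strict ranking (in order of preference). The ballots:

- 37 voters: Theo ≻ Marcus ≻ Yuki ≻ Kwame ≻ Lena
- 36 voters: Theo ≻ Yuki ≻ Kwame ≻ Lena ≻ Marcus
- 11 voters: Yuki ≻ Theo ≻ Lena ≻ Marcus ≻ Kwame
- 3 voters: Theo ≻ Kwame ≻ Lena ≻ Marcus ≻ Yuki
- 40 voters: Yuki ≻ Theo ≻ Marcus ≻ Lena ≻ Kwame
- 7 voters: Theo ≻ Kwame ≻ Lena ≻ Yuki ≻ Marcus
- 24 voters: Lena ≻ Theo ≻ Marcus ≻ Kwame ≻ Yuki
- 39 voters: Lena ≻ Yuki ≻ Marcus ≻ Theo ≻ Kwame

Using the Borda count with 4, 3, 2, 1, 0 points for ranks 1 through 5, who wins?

Lena: 37·0 + 36·1 + 11·2 + 3·2 + 40·1 + 7·2 + 24·4 + 39·4 = 370
Yuki: 37·2 + 36·3 + 11·4 + 3·0 + 40·4 + 7·1 + 24·0 + 39·3 = 510
Marcus: 37·3 + 36·0 + 11·1 + 3·1 + 40·2 + 7·0 + 24·2 + 39·2 = 331
Theo: 37·4 + 36·4 + 11·3 + 3·4 + 40·3 + 7·4 + 24·3 + 39·1 = 596
Kwame: 37·1 + 36·2 + 11·0 + 3·3 + 40·0 + 7·3 + 24·1 + 39·0 = 163
Theo has the highest Borda score (596).

Theo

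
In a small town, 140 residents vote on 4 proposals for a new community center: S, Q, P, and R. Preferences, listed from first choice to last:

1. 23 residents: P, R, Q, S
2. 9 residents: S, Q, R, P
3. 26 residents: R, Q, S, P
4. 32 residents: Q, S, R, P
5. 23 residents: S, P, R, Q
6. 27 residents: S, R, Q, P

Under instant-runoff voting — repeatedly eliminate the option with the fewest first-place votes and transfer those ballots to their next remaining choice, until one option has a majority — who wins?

Round 1: S 59, Q 32, P 23, R 26. Eliminate P.
Round 2: S 59, Q 32, R 49. Eliminate Q.
Round 3: S 91, R 49. S has a majority.

S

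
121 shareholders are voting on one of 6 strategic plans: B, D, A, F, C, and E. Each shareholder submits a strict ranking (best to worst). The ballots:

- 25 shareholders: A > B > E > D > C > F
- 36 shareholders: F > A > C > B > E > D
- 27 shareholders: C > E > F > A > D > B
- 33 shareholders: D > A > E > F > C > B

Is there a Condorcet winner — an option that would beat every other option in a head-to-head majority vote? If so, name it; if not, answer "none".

none

Checking pairwise contests:
A beats B 121–0.
B beats D 61–60.
F beats A 63–58.
E beats F 85–36.
A beats C 94–27.
B beats E 61–60.
Every option loses at least one head-to-head, so there is no Condorcet winner.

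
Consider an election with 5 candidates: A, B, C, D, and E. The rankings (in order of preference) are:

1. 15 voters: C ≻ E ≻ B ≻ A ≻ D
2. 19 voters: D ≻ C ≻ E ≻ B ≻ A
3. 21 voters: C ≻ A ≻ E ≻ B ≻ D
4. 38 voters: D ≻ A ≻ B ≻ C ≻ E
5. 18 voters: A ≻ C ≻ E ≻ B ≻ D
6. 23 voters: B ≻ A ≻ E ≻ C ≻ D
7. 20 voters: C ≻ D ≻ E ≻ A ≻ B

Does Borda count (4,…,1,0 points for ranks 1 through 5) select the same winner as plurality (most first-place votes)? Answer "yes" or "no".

Borda — scores: A 353, B 256, C 396, D 288, E 247. Winner: C.
Plurality — first-place votes: A 18, B 23, C 56, D 57, E 0. Winner: D.
The two methods disagree.

no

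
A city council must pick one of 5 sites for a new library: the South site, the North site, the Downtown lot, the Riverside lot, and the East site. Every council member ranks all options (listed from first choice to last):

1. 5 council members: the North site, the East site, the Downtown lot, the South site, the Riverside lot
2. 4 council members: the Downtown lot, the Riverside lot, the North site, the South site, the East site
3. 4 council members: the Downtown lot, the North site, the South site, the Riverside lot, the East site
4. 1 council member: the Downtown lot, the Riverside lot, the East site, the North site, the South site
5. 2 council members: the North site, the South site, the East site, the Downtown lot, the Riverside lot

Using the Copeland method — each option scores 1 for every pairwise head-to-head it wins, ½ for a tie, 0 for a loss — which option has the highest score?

the South site: beats the Riverside lot and the East site; loses to the North site and the Downtown lot → score 2.
the North site: beats the South site, the Riverside lot, and the East site; loses to the Downtown lot → score 3.
the Downtown lot: beats the South site, the North site, the Riverside lot, and the East site → score 4.
the Riverside lot: beats the East site; loses to the South site, the North site, and the Downtown lot → score 1.
the East site: loses to the South site, the North site, the Downtown lot, and the Riverside lot → score 0.
the Downtown lot has the best pairwise record.

the Downtown lot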